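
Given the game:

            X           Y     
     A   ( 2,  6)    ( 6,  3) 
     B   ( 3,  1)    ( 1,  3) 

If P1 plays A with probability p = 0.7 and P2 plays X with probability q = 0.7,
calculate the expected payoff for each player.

E[P1] = 2.96, E[P2] = 4.05

Work:
E[P1] = p·q·π₁(A,X) + p·(1-q)·π₁(A,Y) + (1-p)·q·π₁(B,X) + (1-p)·(1-q)·π₁(B,Y)
= 0.7·0.7·2 + 0.7·0.3·6 + 0.3·0.7·3 + 0.3·0.3·1
= 2.96

E[P2] = 4.05 (similar calculation)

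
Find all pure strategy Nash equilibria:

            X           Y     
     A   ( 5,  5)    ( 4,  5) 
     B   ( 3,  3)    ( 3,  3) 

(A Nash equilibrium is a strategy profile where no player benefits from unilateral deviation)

Nash equilibrium: (A, X), (A, Y)

Work:
Best responses:
  P1 vs X: payoffs [5, 3] → best response A (payoff 5)
  P1 vs Y: payoffs [4, 3] → best response A (payoff 4)
  P2 vs A: payoffs [5, 5] → best response X/Y (payoff 5)
  P2 vs B: payoffs [3, 3] → best response X/Y (payoff 3)
Mutual best responses: (A,X), (A,Y) → Nash equilibria.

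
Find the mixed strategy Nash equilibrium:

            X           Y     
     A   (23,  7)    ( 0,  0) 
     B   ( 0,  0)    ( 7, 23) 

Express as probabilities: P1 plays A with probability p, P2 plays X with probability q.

p = 0.7667, q = 0.2333

Work:
Find probabilities that make opponent indifferent:
P2 chooses q to make P1 indifferent between A and B
P1 chooses p to make P2 indifferent between X and Y
Mixed NE: P1 plays (A: 0.7667, B: 0.2333), P2 plays (X: 0.2333, Y: 0.7667)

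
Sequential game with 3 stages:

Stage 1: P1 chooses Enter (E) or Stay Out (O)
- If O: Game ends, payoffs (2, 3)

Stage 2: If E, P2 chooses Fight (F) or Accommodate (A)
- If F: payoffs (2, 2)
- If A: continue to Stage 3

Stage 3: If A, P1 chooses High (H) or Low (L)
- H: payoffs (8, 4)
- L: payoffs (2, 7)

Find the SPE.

SPE: (E, A, H); Outcome (8, 4)

Work:
Stage 3: P1 chooses H (8 vs 2)
Stage 2: P2: F->2, A->4 (anticipating H). Choose A
Stage 1: P1: O->2, E->8 (anticipating A, H). Choose E
SPE path: E -> A -> H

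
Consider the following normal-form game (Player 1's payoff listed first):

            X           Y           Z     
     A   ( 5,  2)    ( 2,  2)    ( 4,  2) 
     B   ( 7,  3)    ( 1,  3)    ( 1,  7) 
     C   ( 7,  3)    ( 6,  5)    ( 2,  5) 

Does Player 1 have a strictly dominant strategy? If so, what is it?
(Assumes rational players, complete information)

No strictly dominant strategy exists for Player 1

Work:
A strategy strictly dominates another if it gives a strictly higher payoff against every opponent action. Compare each pair of P1's strategies column-by-column:
  A vs B: [5 vs 7, 2 vs 1, 4 vs 1] → A does not strictly dominate B (column X: 5 ≤ 7)
  A vs C: [5 vs 7, 2 vs 6, 4 vs 2] → A does not strictly dominate C (column X: 5 ≤ 7)
  B vs A: [7 vs 5, 1 vs 2, 1 vs 4] → B does not strictly dominate A (column Y: 1 ≤ 2)
  B vs C: [7 vs 7, 1 vs 6, 1 vs 2] → B does not strictly dominate C (column X: 7 ≤ 7)
  C vs A: [7 vs 5, 6 vs 2, 2 vs 4] → C does not strictly dominate A (column Z: 2 ≤ 4)
  C vs B: [7 vs 7, 6 vs 1, 2 vs 1] → C does not strictly dominate B (column X: 7 ≤ 7)
No single strategy strictly dominates all others → no strictly dominant strategy.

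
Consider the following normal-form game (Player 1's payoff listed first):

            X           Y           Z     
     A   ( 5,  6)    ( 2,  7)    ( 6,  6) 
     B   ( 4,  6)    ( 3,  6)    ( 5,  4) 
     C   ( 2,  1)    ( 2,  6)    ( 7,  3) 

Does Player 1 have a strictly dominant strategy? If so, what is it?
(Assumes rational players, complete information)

No strictly dominant strategy exists for Player 1

Work:
A strategy strictly dominates another if it gives a strictly higher payoff against every opponent action. Compare each pair of P1's strategies column-by-column:
  A vs B: [5 vs 4, 2 vs 3, 6 vs 5] → A does not strictly dominate B (column Y: 2 ≤ 3)
  A vs C: [5 vs 2, 2 vs 2, 6 vs 7] → A does not strictly dominate C (column Y: 2 ≤ 2)
  B vs A: [4 vs 5, 3 vs 2, 5 vs 6] → B does not strictly dominate A (column X: 4 ≤ 5)
  B vs C: [4 vs 2, 3 vs 2, 5 vs 7] → B does not strictly dominate C (column Z: 5 ≤ 7)
  C vs A: [2 vs 5, 2 vs 2, 7 vs 6] → C does not strictly dominate A (column X: 2 ≤ 5)
  C vs B: [2 vs 4, 2 vs 3, 7 vs 5] → C does not strictly dominate B (column X: 2 ≤ 4)
No single strategy strictly dominates all others → no strictly dominant strategy.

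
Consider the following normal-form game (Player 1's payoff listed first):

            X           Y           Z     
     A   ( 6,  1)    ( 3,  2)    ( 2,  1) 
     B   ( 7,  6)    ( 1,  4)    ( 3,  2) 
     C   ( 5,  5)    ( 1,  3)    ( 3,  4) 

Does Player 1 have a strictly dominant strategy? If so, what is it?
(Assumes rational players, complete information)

No strictly dominant strategy exists for Player 1

Work:
A strategy strictly dominates another if it gives a strictly higher payoff against every opponent action. Compare each pair of P1's strategies column-by-column:
  A vs B: [6 vs 7, 3 vs 1, 2 vs 3] → A does not strictly dominate B (column X: 6 ≤ 7)
  A vs C: [6 vs 5, 3 vs 1, 2 vs 3] → A does not strictly dominate C (column Z: 2 ≤ 3)
  B vs A: [7 vs 6, 1 vs 3, 3 vs 2] → B does not strictly dominate A (column Y: 1 ≤ 3)
  B vs C: [7 vs 5, 1 vs 1, 3 vs 3] → B does not strictly dominate C (column Y: 1 ≤ 1)
  C vs A: [5 vs 6, 1 vs 3, 3 vs 2] → C does not strictly dominate A (column X: 5 ≤ 6)
  C vs B: [5 vs 7, 1 vs 1, 3 vs 3] → C does not strictly dominate B (column X: 5 ≤ 7)
No single strategy strictly dominates all others → no strictly dominant strategy.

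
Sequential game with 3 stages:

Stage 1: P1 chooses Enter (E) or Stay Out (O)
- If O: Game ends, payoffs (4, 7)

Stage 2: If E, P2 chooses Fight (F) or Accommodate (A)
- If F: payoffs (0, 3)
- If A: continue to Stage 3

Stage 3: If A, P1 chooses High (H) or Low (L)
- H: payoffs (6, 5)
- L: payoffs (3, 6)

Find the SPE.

SPE: (E, A, H); Outcome (6, 5)

Work:
Stage 3: P1 chooses H (6 vs 3)
Stage 2: P2: F->3, A->5 (anticipating H). Choose A
Stage 1: P1: O->4, E->6 (anticipating A, H). Choose E
SPE path: E -> A -> H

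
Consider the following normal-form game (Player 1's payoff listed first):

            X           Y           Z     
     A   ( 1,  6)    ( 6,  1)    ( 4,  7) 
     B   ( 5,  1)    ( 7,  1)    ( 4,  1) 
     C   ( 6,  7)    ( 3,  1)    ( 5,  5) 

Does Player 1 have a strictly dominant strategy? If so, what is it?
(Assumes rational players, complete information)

No strictly dominant strategy exists for Player 1

Work:
A strategy strictly dominates another if it gives a strictly higher payoff against every opponent action. Compare each pair of P1's strategies column-by-column:
  A vs B: [1 vs 5, 6 vs 7, 4 vs 4] → A does not strictly dominate B (column X: 1 ≤ 5)
  A vs C: [1 vs 6, 6 vs 3, 4 vs 5] → A does not strictly dominate C (column X: 1 ≤ 6)
  B vs A: [5 vs 1, 7 vs 6, 4 vs 4] → B does not strictly dominate A (column Z: 4 ≤ 4)
  B vs C: [5 vs 6, 7 vs 3, 4 vs 5] → B does not strictly dominate C (column X: 5 ≤ 6)
  C vs A: [6 vs 1, 3 vs 6, 5 vs 4] → C does not strictly dominate A (column Y: 3 ≤ 6)
  C vs B: [6 vs 5, 3 vs 7, 5 vs 4] → C does not strictly dominate B (column Y: 3 ≤ 7)
No single strategy strictly dominates all others → no strictly dominant strategy.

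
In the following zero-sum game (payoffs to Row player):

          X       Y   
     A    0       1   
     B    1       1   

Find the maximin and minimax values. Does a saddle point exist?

Maximin = 1, Minimax = 1, Saddle: True

Work:
Row minimums: [0, 1] → maximin = 1
Column maximums: [1, 1] → minimax = 1
Saddle point exists! Game value = 1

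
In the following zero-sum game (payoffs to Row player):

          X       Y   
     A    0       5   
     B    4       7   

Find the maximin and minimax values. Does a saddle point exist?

Maximin = 4, Minimax = 4, Saddle: True

Work:
Row minimums: [0, 4] → maximin = 4
Column maximums: [4, 7] → minimax = 4
Saddle point exists! Game value = 4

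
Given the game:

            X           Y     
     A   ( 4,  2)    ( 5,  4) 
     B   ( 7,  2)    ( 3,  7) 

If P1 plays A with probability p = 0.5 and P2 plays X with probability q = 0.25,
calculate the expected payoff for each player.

E[P1] = 4.375, E[P2] = 4.625

Work:
E[P1] = p·q·π₁(A,X) + p·(1-q)·π₁(A,Y) + (1-p)·q·π₁(B,X) + (1-p)·(1-q)·π₁(B,Y)
= 0.5·0.25·4 + 0.5·0.75·5 + 0.5·0.25·7 + 0.5·0.75·3
= 4.375

E[P2] = 4.625 (similar calculation)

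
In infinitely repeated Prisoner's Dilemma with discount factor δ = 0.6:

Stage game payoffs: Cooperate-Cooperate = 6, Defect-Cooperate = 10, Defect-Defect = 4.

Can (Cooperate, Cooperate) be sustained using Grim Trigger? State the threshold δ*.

δ* = 0.6667; since δ = 0.6 < 0.6667, cooperation cannot be sustained

Work:
For Grim Trigger:
Cooperate forever: 6/(1-δ)
Defect then punished: 10 + 4·δ/(1-δ)
Need: 6/(1-δ) ≥ 10 + 4·δ/(1-δ)
Solving: δ ≥ (T-R)/(T-P) = (10-6)/(10-4) = 0.6667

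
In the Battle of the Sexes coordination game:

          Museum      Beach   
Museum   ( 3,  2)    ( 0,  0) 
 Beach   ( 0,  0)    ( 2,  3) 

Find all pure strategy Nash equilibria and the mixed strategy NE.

Pure NE: (Museum, Museum) and (Beach, Beach); Mixed NE: p = 0.6, q = 0.4

Work:
Check pure NE:
(Museum, Museum): (3, 2) - no unilateral deviation beneficial
(Beach, Beach): (2, 3) - no unilateral deviation beneficial
Mixed NE: P1 plays Museum with p = 0.6, P2 plays Museum with q = 0.4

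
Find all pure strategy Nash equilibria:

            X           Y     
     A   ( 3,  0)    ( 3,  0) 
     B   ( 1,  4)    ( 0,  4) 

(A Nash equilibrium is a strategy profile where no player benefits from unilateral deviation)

Nash equilibrium: (A, X), (A, Y)

Work:
Best responses:
  P1 vs X: payoffs [3, 1] → best response A (payoff 3)
  P1 vs Y: payoffs [3, 0] → best response A (payoff 3)
  P2 vs A: payoffs [0, 0] → best response X/Y (payoff 0)
  P2 vs B: payoffs [4, 4] → best response X/Y (payoff 4)
Mutual best responses: (A,X), (A,Y) → Nash equilibria.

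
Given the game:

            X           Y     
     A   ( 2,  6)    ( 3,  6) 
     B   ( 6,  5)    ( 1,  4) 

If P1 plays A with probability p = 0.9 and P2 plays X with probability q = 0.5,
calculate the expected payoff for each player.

E[P1] = 2.6, E[P2] = 5.85

Work:
E[P1] = p·q·π₁(A,X) + p·(1-q)·π₁(A,Y) + (1-p)·q·π₁(B,X) + (1-p)·(1-q)·π₁(B,Y)
= 0.9·0.5·2 + 0.9·0.5·3 + 0.1·0.5·6 + 0.1·0.5·1
= 2.6

E[P2] = 5.85 (similar calculation)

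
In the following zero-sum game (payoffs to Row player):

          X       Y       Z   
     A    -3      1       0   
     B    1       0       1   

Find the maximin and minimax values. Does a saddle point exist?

Maximin = 0, Minimax = 1, Saddle: False

Work:
Row minimums: [-3, 0] → maximin = 0
Column maximums: [1, 1, 1] → minimax = 1
No saddle point (maximin ≠ minimax). Mixed strategy needed.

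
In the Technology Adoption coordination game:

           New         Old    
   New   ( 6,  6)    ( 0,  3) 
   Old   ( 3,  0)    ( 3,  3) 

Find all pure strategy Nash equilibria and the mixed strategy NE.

Pure NE: (New, New) and (Old, Old); Mixed NE: p = 0.5, q = 0.5

Work:
Check pure NE:
(New, New): (6, 6) - no unilateral deviation beneficial
(Old, Old): (3, 3) - no unilateral deviation beneficial
Mixed NE: P1 plays New with p = 0.5, P2 plays New with q = 0.5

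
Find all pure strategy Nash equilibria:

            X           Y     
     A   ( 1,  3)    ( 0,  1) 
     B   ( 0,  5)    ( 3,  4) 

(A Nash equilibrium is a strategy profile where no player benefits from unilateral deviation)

Nash equilibrium: (A, X)

Work:
Best responses:
  P1 vs X: payoffs [1, 0] → best response A (payoff 1)
  P1 vs Y: payoffs [0, 3] → best response B (payoff 3)
  P2 vs A: payoffs [3, 1] → best response X (payoff 3)
  P2 vs B: payoffs [5, 4] → best response X (payoff 5)
Mutual best responses: (A,X) → Nash equilibria.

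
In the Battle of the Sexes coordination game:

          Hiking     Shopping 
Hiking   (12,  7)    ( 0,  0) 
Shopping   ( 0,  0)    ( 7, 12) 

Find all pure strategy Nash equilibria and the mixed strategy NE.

Pure NE: (Hiking, Hiking) and (Shopping, Shopping); Mixed NE: p = 0.6316, q = 0.3684

Work:
Check pure NE:
(Hiking, Hiking): (12, 7) - no unilateral deviation beneficial
(Shopping, Shopping): (7, 12) - no unilateral deviation beneficial
Mixed NE: P1 plays Hiking with p = 0.6316, P2 plays Hiking with q = 0.3684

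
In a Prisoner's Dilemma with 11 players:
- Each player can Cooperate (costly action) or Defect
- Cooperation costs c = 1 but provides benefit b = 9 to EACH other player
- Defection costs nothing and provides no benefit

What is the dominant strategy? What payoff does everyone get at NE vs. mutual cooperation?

Dominant: Defect; NE payoff = 0; Coop payoff = 89

Work:
Defect dominates (saves cost c = 1, benefit to others is external)
NE: All defect → everyone gets 0
If all cooperate: each receives (10)×9 - 1 = 89
Social dilemma: 89 > 0 but NE gives 0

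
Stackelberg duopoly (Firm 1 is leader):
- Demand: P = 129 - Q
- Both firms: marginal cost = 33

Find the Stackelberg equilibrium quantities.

q₁* (leader) = 48.0, q₂* (follower) = 24.0

Work:
Follower's reaction: q₂ = (a - c - q₁)/2
Leader substitutes: π₁ = q₁·(a - q₁ - (a-c-q₁)/2 - c)
FOC: q₁* = (129 - 33)/2 = 48.00
Then: q₂* = (129 - 33 - 48.0)/2 = 24.00
Leader has first-mover advantage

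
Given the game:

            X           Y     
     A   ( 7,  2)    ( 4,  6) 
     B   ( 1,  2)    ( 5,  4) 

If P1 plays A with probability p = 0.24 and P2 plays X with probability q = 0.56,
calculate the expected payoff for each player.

E[P1] = 3.4608, E[P2] = 3.0912

Work:
E[P1] = p·q·π₁(A,X) + p·(1-q)·π₁(A,Y) + (1-p)·q·π₁(B,X) + (1-p)·(1-q)·π₁(B,Y)
= 0.24·0.56·7 + 0.24·0.44·4 + 0.76·0.56·1 + 0.76·0.44·5
= 3.4608

E[P2] = 3.0912 (similar calculation)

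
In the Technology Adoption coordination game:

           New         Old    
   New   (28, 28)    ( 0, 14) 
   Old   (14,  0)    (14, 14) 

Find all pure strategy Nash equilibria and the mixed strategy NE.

Pure NE: (New, New) and (Old, Old); Mixed NE: p = 0.5, q = 0.5

Work:
Check pure NE:
(New, New): (28, 28) - no unilateral deviation beneficial
(Old, Old): (14, 14) - no unilateral deviation beneficial
Mixed NE: P1 plays New with p = 0.5, P2 plays New with q = 0.5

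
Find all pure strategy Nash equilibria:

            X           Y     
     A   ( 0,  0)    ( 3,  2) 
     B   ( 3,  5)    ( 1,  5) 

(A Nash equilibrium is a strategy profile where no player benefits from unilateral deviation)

Nash equilibrium: (A, Y), (B, X)

Work:
Best responses:
  P1 vs X: payoffs [0, 3] → best response B (payoff 3)
  P1 vs Y: payoffs [3, 1] → best response A (payoff 3)
  P2 vs A: payoffs [0, 2] → best response Y (payoff 2)
  P2 vs B: payoffs [5, 5] → best response X/Y (payoff 5)
Mutual best responses: (A,Y), (B,X) → Nash equilibria.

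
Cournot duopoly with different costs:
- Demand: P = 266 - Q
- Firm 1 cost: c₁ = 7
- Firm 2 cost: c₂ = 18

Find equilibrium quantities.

q₁* = 90.0, q₂* = 79.0

Work:
Reaction: q₁ = (266 - 7 - q₂)/2
Reaction: q₂ = (266 - 18 - q₁)/2
Solve simultaneously:
q₁* = (266 - 2×7 + 18)/3 = 90.0
q₂* = (266 - 2×18 + 7)/3 = 79.0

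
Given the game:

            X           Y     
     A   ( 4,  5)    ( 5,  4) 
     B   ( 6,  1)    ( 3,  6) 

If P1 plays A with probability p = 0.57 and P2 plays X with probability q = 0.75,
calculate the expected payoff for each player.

E[P1] = 4.68, E[P2] = 3.675

Work:
E[P1] = p·q·π₁(A,X) + p·(1-q)·π₁(A,Y) + (1-p)·q·π₁(B,X) + (1-p)·(1-q)·π₁(B,Y)
= 0.57·0.75·4 + 0.57·0.25·5 + 0.43·0.75·6 + 0.43·0.25·3
= 4.68

E[P2] = 3.675 (similar calculation)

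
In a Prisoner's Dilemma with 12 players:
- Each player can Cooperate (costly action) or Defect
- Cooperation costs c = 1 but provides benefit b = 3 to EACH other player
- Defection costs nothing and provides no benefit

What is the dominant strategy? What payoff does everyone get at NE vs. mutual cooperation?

Dominant: Defect; NE payoff = 0; Coop payoff = 32

Work:
Defect dominates (saves cost c = 1, benefit to others is external)
NE: All defect → everyone gets 0
If all cooperate: each receives (11)×3 - 1 = 32
Social dilemma: 32 > 0 but NE gives 0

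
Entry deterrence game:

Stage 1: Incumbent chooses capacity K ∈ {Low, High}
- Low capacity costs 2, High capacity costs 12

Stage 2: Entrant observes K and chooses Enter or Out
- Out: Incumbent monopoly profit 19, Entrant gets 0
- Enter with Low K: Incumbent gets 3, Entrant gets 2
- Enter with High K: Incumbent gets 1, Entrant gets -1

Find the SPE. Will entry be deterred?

SPE: (High, Enter|Low, Out|High); Entry deterred. Incumbent net profit = 7

Work:
After Low K: Entrant enters (2 > 0)
After High K: Entrant stays out (-1 < 0)
Incumbent: Low → 3−2=1, High → 19−12=7
Incumbent chooses High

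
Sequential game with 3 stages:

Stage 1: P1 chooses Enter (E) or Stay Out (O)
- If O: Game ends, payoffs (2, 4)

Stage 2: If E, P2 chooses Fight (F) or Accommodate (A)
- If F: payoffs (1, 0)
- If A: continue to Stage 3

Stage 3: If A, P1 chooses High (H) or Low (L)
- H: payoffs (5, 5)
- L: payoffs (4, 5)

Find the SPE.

SPE: (E, A, H); Outcome (5, 5)

Work:
Stage 3: P1 chooses H (5 vs 4)
Stage 2: P2: F->0, A->5 (anticipating H). Choose A
Stage 1: P1: O->2, E->5 (anticipating A, H). Choose E
SPE path: E -> A -> H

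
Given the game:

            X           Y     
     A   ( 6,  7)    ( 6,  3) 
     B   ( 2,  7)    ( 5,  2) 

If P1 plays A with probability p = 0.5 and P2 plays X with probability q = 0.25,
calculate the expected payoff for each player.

E[P1] = 5.125, E[P2] = 3.625

Work:
E[P1] = p·q·π₁(A,X) + p·(1-q)·π₁(A,Y) + (1-p)·q·π₁(B,X) + (1-p)·(1-q)·π₁(B,Y)
= 0.5·0.25·6 + 0.5·0.75·6 + 0.5·0.25·2 + 0.5·0.75·5
= 5.125

E[P2] = 3.625 (similar calculation)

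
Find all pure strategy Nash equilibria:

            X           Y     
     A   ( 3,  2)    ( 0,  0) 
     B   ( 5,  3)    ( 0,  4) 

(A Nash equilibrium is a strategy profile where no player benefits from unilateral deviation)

Nash equilibrium: (B, Y)

Work:
Best responses:
  P1 vs X: payoffs [3, 5] → best response B (payoff 5)
  P1 vs Y: payoffs [0, 0] → best response A/B (payoff 0)
  P2 vs A: payoffs [2, 0] → best response X (payoff 2)
  P2 vs B: payoffs [3, 4] → best response Y (payoff 4)
Mutual best responses: (B,Y) → Nash equilibria.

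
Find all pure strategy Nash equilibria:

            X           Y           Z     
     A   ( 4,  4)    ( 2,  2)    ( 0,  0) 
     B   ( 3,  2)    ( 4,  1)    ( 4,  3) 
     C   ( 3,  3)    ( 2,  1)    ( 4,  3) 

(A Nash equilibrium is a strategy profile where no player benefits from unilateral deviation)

Nash equilibrium: (A, X), (B, Z), (C, Z)

Work:
Best responses:
  P1 vs X: payoffs [4, 3, 3] → best response A (payoff 4)
  P1 vs Y: payoffs [2, 4, 2] → best response B (payoff 4)
  P1 vs Z: payoffs [0, 4, 4] → best response B/C (payoff 4)
  P2 vs A: payoffs [4, 2, 0] → best response X (payoff 4)
  P2 vs B: payoffs [2, 1, 3] → best response Z (payoff 3)
  P2 vs C: payoffs [3, 1, 3] → best response X/Z (payoff 3)
Mutual best responses: (A,X), (B,Z), (C,Z) → Nash equilibria.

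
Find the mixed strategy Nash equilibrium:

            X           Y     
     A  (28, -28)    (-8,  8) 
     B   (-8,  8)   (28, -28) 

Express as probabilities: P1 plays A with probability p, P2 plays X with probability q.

p = 0.5, q = 0.5

Work:
Find probabilities that make opponent indifferent:
P2 chooses q to make P1 indifferent between A and B
P1 chooses p to make P2 indifferent between X and Y
Mixed NE: P1 plays (A: 0.5, B: 0.5), P2 plays (X: 0.5, Y: 0.5)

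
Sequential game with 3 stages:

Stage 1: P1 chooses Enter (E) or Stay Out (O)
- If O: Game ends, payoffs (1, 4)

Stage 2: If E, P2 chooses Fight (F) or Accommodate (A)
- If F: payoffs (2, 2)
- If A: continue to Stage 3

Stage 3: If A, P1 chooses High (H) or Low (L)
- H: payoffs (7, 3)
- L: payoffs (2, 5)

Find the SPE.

SPE: (E, A, H); Outcome (7, 3)

Work:
Stage 3: P1 chooses H (7 vs 2)
Stage 2: P2: F->2, A->3 (anticipating H). Choose A
Stage 1: P1: O->1, E->7 (anticipating A, H). Choose E
SPE path: E -> A -> H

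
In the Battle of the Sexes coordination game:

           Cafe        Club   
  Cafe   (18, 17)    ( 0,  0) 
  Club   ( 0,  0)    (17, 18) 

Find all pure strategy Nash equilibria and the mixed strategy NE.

Pure NE: (Cafe, Cafe) and (Club, Club); Mixed NE: p = 0.5143, q = 0.4857

Work:
Check pure NE:
(Cafe, Cafe): (18, 17) - no unilateral deviation beneficial
(Club, Club): (17, 18) - no unilateral deviation beneficial
Mixed NE: P1 plays Cafe with p = 0.5143, P2 plays Cafe with q = 0.4857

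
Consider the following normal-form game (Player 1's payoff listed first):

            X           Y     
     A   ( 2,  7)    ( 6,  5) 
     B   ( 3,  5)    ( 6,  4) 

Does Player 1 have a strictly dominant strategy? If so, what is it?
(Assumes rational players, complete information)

No strictly dominant strategy exists for Player 1

Work:
A strategy strictly dominates another if it gives a strictly higher payoff against every opponent action. Compare each pair of P1's strategies column-by-column:
  A vs B: [2 vs 3, 6 vs 6] → A does not strictly dominate B (column X: 2 ≤ 3)
  B vs A: [3 vs 2, 6 vs 6] → B does not strictly dominate A (column Y: 6 ≤ 6)
No single strategy strictly dominates all others → no strictly dominant strategy.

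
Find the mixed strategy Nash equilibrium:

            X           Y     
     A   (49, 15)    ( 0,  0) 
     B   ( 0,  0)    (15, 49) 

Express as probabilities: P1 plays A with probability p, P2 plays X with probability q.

p = 0.7656, q = 0.2344

Work:
Find probabilities that make opponent indifferent:
P2 chooses q to make P1 indifferent between A and B
P1 chooses p to make P2 indifferent between X and Y
Mixed NE: P1 plays (A: 0.7656, B: 0.2344), P2 plays (X: 0.2344, Y: 0.7656)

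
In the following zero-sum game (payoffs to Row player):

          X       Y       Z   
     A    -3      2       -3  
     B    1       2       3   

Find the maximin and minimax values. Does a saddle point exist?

Maximin = 1, Minimax = 1, Saddle: True

Work:
Row minimums: [-3, 1] → maximin = 1
Column maximums: [1, 2, 3] → minimax = 1
Saddle point exists! Game value = 1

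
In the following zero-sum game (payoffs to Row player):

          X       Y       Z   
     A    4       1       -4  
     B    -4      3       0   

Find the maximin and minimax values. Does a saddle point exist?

Maximin = -4, Minimax = 0, Saddle: False

Work:
Row minimums: [-4, -4] → maximin = -4
Column maximums: [4, 3, 0] → minimax = 0
No saddle point (maximin ≠ minimax). Mixed strategy needed.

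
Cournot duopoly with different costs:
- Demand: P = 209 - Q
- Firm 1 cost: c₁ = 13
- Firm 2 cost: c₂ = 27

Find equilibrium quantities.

q₁* = 70.0, q₂* = 56.0

Work:
Reaction: q₁ = (209 - 13 - q₂)/2
Reaction: q₂ = (209 - 27 - q₁)/2
Solve simultaneously:
q₁* = (209 - 2×13 + 27)/3 = 70.0
q₂* = (209 - 2×27 + 13)/3 = 56.0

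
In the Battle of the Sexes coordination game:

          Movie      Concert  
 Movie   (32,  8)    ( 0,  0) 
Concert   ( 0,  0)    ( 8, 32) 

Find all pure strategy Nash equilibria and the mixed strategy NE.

Pure NE: (Movie, Movie) and (Concert, Concert); Mixed NE: p = 0.8, q = 0.2

Work:
Check pure NE:
(Movie, Movie): (32, 8) - no unilateral deviation beneficial
(Concert, Concert): (8, 32) - no unilateral deviation beneficial
Mixed NE: P1 plays Movie with p = 0.8, P2 plays Movie with q = 0.2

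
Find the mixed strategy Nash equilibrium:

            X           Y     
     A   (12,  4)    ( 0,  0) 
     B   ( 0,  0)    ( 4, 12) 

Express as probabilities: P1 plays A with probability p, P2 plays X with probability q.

p = 0.75, q = 0.25

Work:
Find probabilities that make opponent indifferent:
P2 chooses q to make P1 indifferent between A and B
P1 chooses p to make P2 indifferent between X and Y
Mixed NE: P1 plays (A: 0.75, B: 0.25), P2 plays (X: 0.25, Y: 0.75)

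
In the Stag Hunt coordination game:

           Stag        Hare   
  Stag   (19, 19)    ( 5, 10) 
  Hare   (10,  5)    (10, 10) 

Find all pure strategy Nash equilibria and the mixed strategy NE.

Pure NE: (Stag, Stag) and (Hare, Hare); Mixed NE: p = 0.3571, q = 0.3571

Work:
Check pure NE:
(Stag, Stag): (19, 19) - no unilateral deviation beneficial
(Hare, Hare): (10, 10) - no unilateral deviation beneficial
Mixed NE: P1 plays Stag with p = 0.3571, P2 plays Stag with q = 0.3571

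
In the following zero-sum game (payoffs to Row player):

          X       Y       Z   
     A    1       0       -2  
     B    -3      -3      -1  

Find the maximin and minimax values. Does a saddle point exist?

Maximin = -2, Minimax = -1, Saddle: False

Work:
Row minimums: [-2, -3] → maximin = -2
Column maximums: [1, 0, -1] → minimax = -1
No saddle point (maximin ≠ minimax). Mixed strategy needed.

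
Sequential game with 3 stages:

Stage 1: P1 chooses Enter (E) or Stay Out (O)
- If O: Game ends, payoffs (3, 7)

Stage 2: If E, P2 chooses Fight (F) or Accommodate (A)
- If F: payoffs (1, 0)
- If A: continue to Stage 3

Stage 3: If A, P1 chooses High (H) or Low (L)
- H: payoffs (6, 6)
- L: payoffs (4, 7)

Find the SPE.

SPE: (E, A, H); Outcome (6, 6)

Work:
Stage 3: P1 chooses H (6 vs 4)
Stage 2: P2: F->0, A->6 (anticipating H). Choose A
Stage 1: P1: O->3, E->6 (anticipating A, H). Choose E
SPE path: E -> A -> H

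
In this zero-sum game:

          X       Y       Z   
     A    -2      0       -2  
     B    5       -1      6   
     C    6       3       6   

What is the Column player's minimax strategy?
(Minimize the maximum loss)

Column should play Y, value = 3

Work:
Column player minimizes Row's maximum payoff:
Column X: max payoff to Row = 6
Column Y: max payoff to Row = 3
Column Z: max payoff to Row = 6
Minimum is 3, achieved by column Y.
Minimax strategy: Y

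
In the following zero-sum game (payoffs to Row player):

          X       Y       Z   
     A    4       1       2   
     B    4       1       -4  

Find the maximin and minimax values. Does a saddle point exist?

Maximin = 1, Minimax = 1, Saddle: True

Work:
Row minimums: [1, -4] → maximin = 1
Column maximums: [4, 1, 2] → minimax = 1
Saddle point exists! Game value = 1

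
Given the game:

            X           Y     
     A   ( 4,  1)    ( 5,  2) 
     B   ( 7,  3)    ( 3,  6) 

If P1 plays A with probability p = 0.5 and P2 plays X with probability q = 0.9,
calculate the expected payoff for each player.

E[P1] = 5.35, E[P2] = 2.2

Work:
E[P1] = p·q·π₁(A,X) + p·(1-q)·π₁(A,Y) + (1-p)·q·π₁(B,X) + (1-p)·(1-q)·π₁(B,Y)
= 0.5·0.9·4 + 0.5·0.1·5 + 0.5·0.9·7 + 0.5·0.1·3
= 5.35

E[P2] = 2.2 (similar calculation)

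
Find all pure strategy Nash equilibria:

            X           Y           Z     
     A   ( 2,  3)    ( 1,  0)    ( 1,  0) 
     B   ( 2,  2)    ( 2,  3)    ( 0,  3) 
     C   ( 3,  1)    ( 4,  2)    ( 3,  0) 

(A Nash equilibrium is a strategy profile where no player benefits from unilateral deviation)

Nash equilibrium: (C, Y)

Work:
Best responses:
  P1 vs X: payoffs [2, 2, 3] → best response C (payoff 3)
  P1 vs Y: payoffs [1, 2, 4] → best response C (payoff 4)
  P1 vs Z: payoffs [1, 0, 3] → best response C (payoff 3)
  P2 vs A: payoffs [3, 0, 0] → best response X (payoff 3)
  P2 vs B: payoffs [2, 3, 3] → best response Y/Z (payoff 3)
  P2 vs C: payoffs [1, 2, 0] → best response Y (payoff 2)
Mutual best responses: (C,Y) → Nash equilibria.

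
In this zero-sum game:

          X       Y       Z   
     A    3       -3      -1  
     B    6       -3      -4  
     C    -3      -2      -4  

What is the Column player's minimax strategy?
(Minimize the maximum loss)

Column should play Y, value = -2

Work:
Column player minimizes Row's maximum payoff:
Column X: max payoff to Row = 6
Column Y: max payoff to Row = -2
Column Z: max payoff to Row = -1
Minimum is -2, achieved by column Y.
Minimax strategy: Y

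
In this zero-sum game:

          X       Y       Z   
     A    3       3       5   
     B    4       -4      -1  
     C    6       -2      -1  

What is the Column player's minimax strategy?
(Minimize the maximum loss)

Column should play Y, value = 3

Work:
Column player minimizes Row's maximum payoff:
Column X: max payoff to Row = 6
Column Y: max payoff to Row = 3
Column Z: max payoff to Row = 5
Minimum is 3, achieved by column Y.
Minimax strategy: Y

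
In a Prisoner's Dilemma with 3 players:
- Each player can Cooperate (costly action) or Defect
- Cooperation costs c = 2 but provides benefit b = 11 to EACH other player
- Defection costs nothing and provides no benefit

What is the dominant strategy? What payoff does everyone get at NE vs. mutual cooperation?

Dominant: Defect; NE payoff = 0; Coop payoff = 20

Work:
Defect dominates (saves cost c = 2, benefit to others is external)
NE: All defect → everyone gets 0
If all cooperate: each receives (2)×11 - 2 = 20
Social dilemma: 20 > 0 but NE gives 0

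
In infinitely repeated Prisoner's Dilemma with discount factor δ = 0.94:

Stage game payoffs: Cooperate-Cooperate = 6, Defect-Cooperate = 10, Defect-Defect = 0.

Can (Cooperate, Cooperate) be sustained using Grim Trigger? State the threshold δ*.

δ* = 0.4; since δ = 0.94 ≥ 0.4, cooperation can be sustained

Work:
For Grim Trigger:
Cooperate forever: 6/(1-δ)
Defect then punished: 10 + 0·δ/(1-δ)
Need: 6/(1-δ) ≥ 10 + 0·δ/(1-δ)
Solving: δ ≥ (T-R)/(T-P) = (10-6)/(10-0) = 0.4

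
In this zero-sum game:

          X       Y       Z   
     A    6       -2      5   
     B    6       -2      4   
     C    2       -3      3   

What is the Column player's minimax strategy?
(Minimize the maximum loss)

Column should play Y, value = -2

Work:
Column player minimizes Row's maximum payoff:
Column X: max payoff to Row = 6
Column Y: max payoff to Row = -2
Column Z: max payoff to Row = 5
Minimum is -2, achieved by column Y.
Minimax strategy: Y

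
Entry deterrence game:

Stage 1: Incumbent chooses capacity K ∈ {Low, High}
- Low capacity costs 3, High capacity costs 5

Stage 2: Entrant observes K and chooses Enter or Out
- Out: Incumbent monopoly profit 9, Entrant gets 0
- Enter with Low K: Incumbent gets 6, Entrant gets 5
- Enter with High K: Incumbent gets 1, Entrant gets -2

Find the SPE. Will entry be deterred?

SPE: (High, Enter|Low, Out|High); Entry deterred. Incumbent net profit = 4

Work:
After Low K: Entrant enters (5 > 0)
After High K: Entrant stays out (-2 < 0)
Incumbent: Low → 6−3=3, High → 9−5=4
Incumbent chooses High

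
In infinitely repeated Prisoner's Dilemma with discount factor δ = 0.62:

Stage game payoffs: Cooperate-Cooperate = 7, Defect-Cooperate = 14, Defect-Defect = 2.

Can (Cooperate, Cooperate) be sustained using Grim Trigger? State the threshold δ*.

δ* = 0.5833; since δ = 0.62 ≥ 0.5833, cooperation can be sustained

Work:
For Grim Trigger:
Cooperate forever: 7/(1-δ)
Defect then punished: 14 + 2·δ/(1-δ)
Need: 7/(1-δ) ≥ 14 + 2·δ/(1-δ)
Solving: δ ≥ (T-R)/(T-P) = (14-7)/(14-2) = 0.5833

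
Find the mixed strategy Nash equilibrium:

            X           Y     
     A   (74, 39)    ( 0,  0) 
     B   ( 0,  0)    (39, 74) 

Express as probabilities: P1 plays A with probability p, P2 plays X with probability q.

p = 0.6549, q = 0.3451

Work:
Find probabilities that make opponent indifferent:
P2 chooses q to make P1 indifferent between A and B
P1 chooses p to make P2 indifferent between X and Y
Mixed NE: P1 plays (A: 0.6549, B: 0.3451), P2 plays (X: 0.3451, Y: 0.6549)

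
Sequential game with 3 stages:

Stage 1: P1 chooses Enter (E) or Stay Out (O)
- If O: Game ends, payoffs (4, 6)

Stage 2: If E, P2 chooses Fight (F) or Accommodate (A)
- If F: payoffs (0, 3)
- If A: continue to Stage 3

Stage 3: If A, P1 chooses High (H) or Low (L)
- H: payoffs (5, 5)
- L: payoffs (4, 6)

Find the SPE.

SPE: (E, A, H); Outcome (5, 5)

Work:
Stage 3: P1 chooses H (5 vs 4)
Stage 2: P2: F->3, A->5 (anticipating H). Choose A
Stage 1: P1: O->4, E->5 (anticipating A, H). Choose E
SPE path: E -> A -> H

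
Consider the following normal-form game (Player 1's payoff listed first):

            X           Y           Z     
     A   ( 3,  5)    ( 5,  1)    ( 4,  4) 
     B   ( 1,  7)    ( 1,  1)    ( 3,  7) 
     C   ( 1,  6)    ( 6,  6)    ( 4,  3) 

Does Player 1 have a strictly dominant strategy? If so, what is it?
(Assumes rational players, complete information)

No strictly dominant strategy exists for Player 1

Work:
A strategy strictly dominates another if it gives a strictly higher payoff against every opponent action. Compare each pair of P1's strategies column-by-column:
  A vs B: [3 vs 1, 5 vs 1, 4 vs 3] → A strictly dominates B
  A vs C: [3 vs 1, 5 vs 6, 4 vs 4] → A does not strictly dominate C (column Y: 5 ≤ 6)
  B vs A: [1 vs 3, 1 vs 5, 3 vs 4] → B does not strictly dominate A (column X: 1 ≤ 3)
  B vs C: [1 vs 1, 1 vs 6, 3 vs 4] → B does not strictly dominate C (column X: 1 ≤ 1)
  C vs A: [1 vs 3, 6 vs 5, 4 vs 4] → C does not strictly dominate A (column X: 1 ≤ 3)
  C vs B: [1 vs 1, 6 vs 1, 4 vs 3] → C does not strictly dominate B (column X: 1 ≤ 1)
No single strategy strictly dominates all others → no strictly dominant strategy.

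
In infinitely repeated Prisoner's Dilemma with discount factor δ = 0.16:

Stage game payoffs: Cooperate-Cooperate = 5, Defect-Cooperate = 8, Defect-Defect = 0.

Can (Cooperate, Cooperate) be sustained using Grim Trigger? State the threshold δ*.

δ* = 0.375; since δ = 0.16 < 0.375, cooperation cannot be sustained

Work:
For Grim Trigger:
Cooperate forever: 5/(1-δ)
Defect then punished: 8 + 0·δ/(1-δ)
Need: 5/(1-δ) ≥ 8 + 0·δ/(1-δ)
Solving: δ ≥ (T-R)/(T-P) = (8-5)/(8-0) = 0.375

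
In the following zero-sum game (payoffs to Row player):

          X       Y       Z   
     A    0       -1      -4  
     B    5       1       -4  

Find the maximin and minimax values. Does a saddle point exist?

Maximin = -4, Minimax = -4, Saddle: True

Work:
Row minimums: [-4, -4] → maximin = -4
Column maximums: [5, 1, -4] → minimax = -4
Saddle point exists! Game value = -4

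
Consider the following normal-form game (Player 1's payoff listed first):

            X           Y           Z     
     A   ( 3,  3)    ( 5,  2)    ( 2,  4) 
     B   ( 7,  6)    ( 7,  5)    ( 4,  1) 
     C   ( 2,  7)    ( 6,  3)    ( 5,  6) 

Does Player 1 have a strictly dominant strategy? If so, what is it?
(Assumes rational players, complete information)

No strictly dominant strategy exists for Player 1

Work:
A strategy strictly dominates another if it gives a strictly higher payoff against every opponent action. Compare each pair of P1's strategies column-by-column:
  A vs B: [3 vs 7, 5 vs 7, 2 vs 4] → A does not strictly dominate B (column X: 3 ≤ 7)
  A vs C: [3 vs 2, 5 vs 6, 2 vs 5] → A does not strictly dominate C (column Y: 5 ≤ 6)
  B vs A: [7 vs 3, 7 vs 5, 4 vs 2] → B strictly dominates A
  B vs C: [7 vs 2, 7 vs 6, 4 vs 5] → B does not strictly dominate C (column Z: 4 ≤ 5)
  C vs A: [2 vs 3, 6 vs 5, 5 vs 2] → C does not strictly dominate A (column X: 2 ≤ 3)
  C vs B: [2 vs 7, 6 vs 7, 5 vs 4] → C does not strictly dominate B (column X: 2 ≤ 7)
No single strategy strictly dominates all others → no strictly dominant strategy.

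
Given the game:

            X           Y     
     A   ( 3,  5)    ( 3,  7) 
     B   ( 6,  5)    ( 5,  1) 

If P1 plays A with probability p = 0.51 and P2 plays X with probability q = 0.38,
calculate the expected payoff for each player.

E[P1] = 4.1662, E[P2] = 4.4172

Work:
E[P1] = p·q·π₁(A,X) + p·(1-q)·π₁(A,Y) + (1-p)·q·π₁(B,X) + (1-p)·(1-q)·π₁(B,Y)
= 0.51·0.38·3 + 0.51·0.62·3 + 0.49·0.38·6 + 0.49·0.62·5
= 4.1662

E[P2] = 4.4172 (similar calculation)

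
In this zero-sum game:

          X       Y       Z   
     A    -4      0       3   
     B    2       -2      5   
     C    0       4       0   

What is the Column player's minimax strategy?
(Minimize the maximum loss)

Column should play X, value = 2

Work:
Column player minimizes Row's maximum payoff:
Column X: max payoff to Row = 2
Column Y: max payoff to Row = 4
Column Z: max payoff to Row = 5
Minimum is 2, achieved by column X.
Minimax strategy: X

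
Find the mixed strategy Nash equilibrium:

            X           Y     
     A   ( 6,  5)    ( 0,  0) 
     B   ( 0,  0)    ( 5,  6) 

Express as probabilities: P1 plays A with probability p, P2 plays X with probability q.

p = 0.5455, q = 0.4545

Work:
Find probabilities that make opponent indifferent:
P2 chooses q to make P1 indifferent between A and B
P1 chooses p to make P2 indifferent between X and Y
Mixed NE: P1 plays (A: 0.5455, B: 0.4545), P2 plays (X: 0.4545, Y: 0.5455)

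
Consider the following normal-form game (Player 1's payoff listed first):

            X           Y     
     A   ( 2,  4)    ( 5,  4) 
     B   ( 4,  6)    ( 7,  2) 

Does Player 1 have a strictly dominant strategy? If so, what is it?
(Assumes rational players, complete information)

Yes, Player 1's strictly dominant strategy is B

Work:
A strategy strictly dominates another if it gives a strictly higher payoff against every opponent action. Compare each pair of P1's strategies column-by-column:
  A vs B: [2 vs 4, 5 vs 7] → A does not strictly dominate B (column X: 2 ≤ 4)
  B vs A: [4 vs 2, 7 vs 5] → B strictly dominates A
B strictly dominates every other strategy → strictly dominant.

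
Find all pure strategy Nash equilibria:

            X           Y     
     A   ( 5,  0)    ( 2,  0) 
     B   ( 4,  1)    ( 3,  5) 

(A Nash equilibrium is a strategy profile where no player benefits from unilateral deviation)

Nash equilibrium: (A, X), (B, Y)

Work:
Best responses:
  P1 vs X: payoffs [5, 4] → best response A (payoff 5)
  P1 vs Y: payoffs [2, 3] → best response B (payoff 3)
  P2 vs A: payoffs [0, 0] → best response X/Y (payoff 0)
  P2 vs B: payoffs [1, 5] → best response Y (payoff 5)
Mutual best responses: (A,X), (B,Y) → Nash equilibria.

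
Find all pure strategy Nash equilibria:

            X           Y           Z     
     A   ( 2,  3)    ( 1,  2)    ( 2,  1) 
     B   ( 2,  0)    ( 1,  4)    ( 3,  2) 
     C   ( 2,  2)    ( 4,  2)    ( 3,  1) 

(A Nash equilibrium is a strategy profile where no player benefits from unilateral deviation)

Nash equilibrium: (A, X), (C, X), (C, Y)

Work:
Best responses:
  P1 vs X: payoffs [2, 2, 2] → best response A/B/C (payoff 2)
  P1 vs Y: payoffs [1, 1, 4] → best response C (payoff 4)
  P1 vs Z: payoffs [2, 3, 3] → best response B/C (payoff 3)
  P2 vs A: payoffs [3, 2, 1] → best response X (payoff 3)
  P2 vs B: payoffs [0, 4, 2] → best response Y (payoff 4)
  P2 vs C: payoffs [2, 2, 1] → best response X/Y (payoff 2)
Mutual best responses: (A,X), (C,X), (C,Y) → Nash equilibria.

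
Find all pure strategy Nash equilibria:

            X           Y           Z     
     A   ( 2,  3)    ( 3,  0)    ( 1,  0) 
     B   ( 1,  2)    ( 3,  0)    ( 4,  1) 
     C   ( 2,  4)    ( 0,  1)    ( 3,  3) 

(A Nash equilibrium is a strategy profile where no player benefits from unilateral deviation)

Nash equilibrium: (A, X), (C, X)

Work:
Best responses:
  P1 vs X: payoffs [2, 1, 2] → best response A/C (payoff 2)
  P1 vs Y: payoffs [3, 3, 0] → best response A/B (payoff 3)
  P1 vs Z: payoffs [1, 4, 3] → best response B (payoff 4)
  P2 vs A: payoffs [3, 0, 0] → best response X (payoff 3)
  P2 vs B: payoffs [2, 0, 1] → best response X (payoff 2)
  P2 vs C: payoffs [4, 1, 3] → best response X (payoff 4)
Mutual best responses: (A,X), (C,X) → Nash equilibria.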